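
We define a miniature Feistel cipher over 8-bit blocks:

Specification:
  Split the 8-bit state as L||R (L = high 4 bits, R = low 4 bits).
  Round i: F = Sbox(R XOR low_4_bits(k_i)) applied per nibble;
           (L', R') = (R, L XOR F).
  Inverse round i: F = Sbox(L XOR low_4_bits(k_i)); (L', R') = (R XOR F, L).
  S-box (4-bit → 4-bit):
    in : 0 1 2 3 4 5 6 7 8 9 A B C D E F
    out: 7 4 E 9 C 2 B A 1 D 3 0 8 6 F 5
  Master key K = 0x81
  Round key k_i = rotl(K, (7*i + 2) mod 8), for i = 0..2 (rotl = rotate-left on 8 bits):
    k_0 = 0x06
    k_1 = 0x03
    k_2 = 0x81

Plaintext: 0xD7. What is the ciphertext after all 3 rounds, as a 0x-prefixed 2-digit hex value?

s_0 = plaintext = 0xD7
s_1 = Round(s_0, k_0) = 0x79
s_2 = Round(s_1, k_1) = 0x94
s_3 = Round(s_2, k_2) = 0x4B

0x4B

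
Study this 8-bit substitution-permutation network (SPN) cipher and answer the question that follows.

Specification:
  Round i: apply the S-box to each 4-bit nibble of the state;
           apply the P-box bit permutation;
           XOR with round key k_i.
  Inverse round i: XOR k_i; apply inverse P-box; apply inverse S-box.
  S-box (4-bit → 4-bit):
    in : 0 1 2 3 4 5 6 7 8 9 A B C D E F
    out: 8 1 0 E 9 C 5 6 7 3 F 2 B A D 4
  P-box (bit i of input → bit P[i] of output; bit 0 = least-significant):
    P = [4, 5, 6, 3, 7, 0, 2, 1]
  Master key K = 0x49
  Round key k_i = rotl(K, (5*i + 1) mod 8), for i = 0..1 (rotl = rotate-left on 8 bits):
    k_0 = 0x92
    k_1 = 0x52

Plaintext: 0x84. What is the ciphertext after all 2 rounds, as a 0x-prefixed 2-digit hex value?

0x10

s_0 = plaintext = 0x84
s_1 = Round(s_0, k_0) = 0x0F
s_2 = Round(s_1, k_1) = 0x10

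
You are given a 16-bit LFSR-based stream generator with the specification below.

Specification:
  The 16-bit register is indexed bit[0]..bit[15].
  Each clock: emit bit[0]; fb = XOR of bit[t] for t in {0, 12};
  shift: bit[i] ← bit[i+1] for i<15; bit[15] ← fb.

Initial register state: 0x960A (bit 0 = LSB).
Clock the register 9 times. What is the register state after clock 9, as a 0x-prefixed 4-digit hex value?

0x99CB

reg_0 = 0x960A
clock 1: out=0, reg = 0xCB05
clock 2: out=1, reg = 0xE582
clock 3: out=0, reg = 0x72C1
clock 4: out=1, reg = 0x3960
clock 5: out=0, reg = 0x9CB0
clock 6: out=0, reg = 0xCE58
clock 7: out=0, reg = 0x672C
clock 8: out=0, reg = 0x3396
clock 9: out=0, reg = 0x99CB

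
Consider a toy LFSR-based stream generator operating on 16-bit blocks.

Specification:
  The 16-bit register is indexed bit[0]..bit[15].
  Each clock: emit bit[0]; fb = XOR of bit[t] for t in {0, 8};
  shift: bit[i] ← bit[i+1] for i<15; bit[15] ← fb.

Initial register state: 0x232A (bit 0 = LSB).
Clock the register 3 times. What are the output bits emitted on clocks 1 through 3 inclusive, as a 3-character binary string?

reg_0 = 0x232A
clock 1: out=0, reg = 0x9195
clock 2: out=1, reg = 0x48CA
clock 3: out=0, reg = 0x2465

010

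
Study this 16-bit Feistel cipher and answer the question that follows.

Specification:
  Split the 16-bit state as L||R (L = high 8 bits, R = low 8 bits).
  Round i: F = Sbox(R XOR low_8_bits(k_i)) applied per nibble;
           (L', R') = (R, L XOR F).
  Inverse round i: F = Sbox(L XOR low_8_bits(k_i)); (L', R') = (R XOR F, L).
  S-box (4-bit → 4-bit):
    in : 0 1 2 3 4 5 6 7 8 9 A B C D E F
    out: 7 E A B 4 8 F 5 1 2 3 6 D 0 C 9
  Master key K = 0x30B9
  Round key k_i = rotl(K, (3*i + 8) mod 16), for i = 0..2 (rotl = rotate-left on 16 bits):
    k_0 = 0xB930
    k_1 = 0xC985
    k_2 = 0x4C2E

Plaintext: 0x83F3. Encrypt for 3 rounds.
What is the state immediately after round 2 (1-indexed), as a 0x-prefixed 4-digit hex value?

0x58F3

s_0 = plaintext = 0x83F3
s_1 = Round(s_0, k_0) = 0xF358
s_2 = Round(s_1, k_1) = 0x58F3
s_3 = Round(s_2, k_2) = 0xF358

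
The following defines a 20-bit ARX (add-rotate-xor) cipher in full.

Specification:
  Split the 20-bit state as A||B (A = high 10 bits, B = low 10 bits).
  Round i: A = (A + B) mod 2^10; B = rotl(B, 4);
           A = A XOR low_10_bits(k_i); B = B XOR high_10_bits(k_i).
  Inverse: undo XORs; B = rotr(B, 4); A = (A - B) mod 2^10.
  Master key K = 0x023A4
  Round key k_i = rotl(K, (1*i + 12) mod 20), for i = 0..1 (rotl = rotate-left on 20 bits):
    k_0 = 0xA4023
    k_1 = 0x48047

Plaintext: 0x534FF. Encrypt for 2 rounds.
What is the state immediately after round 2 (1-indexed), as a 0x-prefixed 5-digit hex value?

0xE5715

s_0 = plaintext = 0x534FF
s_1 = Round(s_0, k_0) = 0x9BD63
s_2 = Round(s_1, k_1) = 0xE5715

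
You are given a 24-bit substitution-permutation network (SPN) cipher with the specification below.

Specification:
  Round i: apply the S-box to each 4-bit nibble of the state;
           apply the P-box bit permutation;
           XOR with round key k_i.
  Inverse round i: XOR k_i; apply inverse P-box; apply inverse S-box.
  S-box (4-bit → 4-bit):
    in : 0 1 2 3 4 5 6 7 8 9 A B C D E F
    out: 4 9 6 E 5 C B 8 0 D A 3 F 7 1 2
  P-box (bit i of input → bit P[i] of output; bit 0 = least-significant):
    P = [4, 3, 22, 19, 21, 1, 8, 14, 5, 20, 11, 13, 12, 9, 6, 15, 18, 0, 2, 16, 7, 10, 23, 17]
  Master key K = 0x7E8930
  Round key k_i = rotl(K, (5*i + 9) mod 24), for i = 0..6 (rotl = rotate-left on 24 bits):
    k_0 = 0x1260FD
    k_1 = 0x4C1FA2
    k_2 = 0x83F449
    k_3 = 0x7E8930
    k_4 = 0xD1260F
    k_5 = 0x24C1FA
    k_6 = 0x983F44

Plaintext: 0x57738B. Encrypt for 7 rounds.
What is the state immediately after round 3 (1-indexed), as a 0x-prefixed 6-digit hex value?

0x76F861

s_0 = plaintext = 0x57738B
s_1 = Round(s_0, k_0) = 0x81C8E5
s_2 = Round(s_1, k_1) = 0x218DE2
s_3 = Round(s_2, k_2) = 0x76F861
s_4 = Round(s_3, k_3) = 0x51CB23
s_5 = Round(s_4, k_4) = 0x0EB565
s_6 = Round(s_5, k_5) = 0xC8BBF8
s_7 = Round(s_6, k_6) = 0x0A29E6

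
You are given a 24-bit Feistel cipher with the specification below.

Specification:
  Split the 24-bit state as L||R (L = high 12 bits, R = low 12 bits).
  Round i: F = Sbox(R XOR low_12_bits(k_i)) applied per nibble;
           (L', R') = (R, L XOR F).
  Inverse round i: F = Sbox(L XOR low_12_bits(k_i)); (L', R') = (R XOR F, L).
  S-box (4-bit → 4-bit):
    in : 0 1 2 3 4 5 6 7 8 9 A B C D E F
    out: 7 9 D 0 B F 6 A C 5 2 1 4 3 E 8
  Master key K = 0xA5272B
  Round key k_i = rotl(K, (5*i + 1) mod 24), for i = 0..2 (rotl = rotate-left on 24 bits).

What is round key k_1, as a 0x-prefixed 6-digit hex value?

K = 0xA5272B
k_0 = rotl(K, (5*0+1) mod 24) = rotl(K, 1) = 0x4A4E57
k_1 = rotl(K, (5*1+1) mod 24) = rotl(K, 6) = 0x49CAE9

0x49CAE9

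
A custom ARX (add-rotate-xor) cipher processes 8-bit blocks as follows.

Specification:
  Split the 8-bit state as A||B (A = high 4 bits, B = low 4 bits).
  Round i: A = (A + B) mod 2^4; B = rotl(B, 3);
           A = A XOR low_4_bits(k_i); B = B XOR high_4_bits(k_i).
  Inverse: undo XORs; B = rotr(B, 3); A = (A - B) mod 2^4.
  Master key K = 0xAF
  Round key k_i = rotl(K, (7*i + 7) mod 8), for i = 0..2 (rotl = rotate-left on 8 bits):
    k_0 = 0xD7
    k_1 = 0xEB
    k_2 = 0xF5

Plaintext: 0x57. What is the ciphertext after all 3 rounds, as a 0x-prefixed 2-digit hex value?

s_0 = plaintext = 0x57
s_1 = Round(s_0, k_0) = 0xB6
s_2 = Round(s_1, k_1) = 0xAD
s_3 = Round(s_2, k_2) = 0x21

0x21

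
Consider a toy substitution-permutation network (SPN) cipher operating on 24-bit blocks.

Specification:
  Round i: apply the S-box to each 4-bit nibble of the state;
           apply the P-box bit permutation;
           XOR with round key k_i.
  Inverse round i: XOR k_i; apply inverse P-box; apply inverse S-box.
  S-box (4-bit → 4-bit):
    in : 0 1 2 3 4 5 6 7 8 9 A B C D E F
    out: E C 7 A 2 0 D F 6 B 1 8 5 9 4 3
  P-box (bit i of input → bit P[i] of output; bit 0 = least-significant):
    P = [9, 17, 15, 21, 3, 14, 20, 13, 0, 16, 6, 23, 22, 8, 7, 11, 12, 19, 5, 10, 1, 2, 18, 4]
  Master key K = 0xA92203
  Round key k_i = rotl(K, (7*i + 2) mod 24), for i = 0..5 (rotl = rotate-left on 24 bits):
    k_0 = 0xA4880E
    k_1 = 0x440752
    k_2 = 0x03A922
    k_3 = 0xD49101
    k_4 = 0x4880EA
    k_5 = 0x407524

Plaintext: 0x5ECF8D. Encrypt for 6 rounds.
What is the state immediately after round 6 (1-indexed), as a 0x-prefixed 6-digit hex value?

0xF45888

s_0 = plaintext = 0x5ECF8D
s_1 = Round(s_0, k_0) = 0xD5CAAF
s_2 = Round(s_1, k_1) = 0x0605C9
s_3 = Round(s_2, k_2) = 0x35B69E
s_4 = Round(s_3, k_3) = 0x54795C
s_5 = Round(s_4, k_4) = 0x810B6B
s_6 = Round(s_5, k_5) = 0xF45888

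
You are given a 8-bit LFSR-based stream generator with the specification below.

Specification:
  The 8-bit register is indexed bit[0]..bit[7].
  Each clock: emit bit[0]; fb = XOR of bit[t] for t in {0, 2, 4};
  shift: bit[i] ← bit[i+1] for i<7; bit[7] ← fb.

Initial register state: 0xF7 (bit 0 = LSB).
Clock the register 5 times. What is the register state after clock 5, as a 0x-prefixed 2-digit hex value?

reg_0 = 0xF7
clock 1: out=1, reg = 0xFB
clock 2: out=1, reg = 0x7D
clock 3: out=1, reg = 0xBE
clock 4: out=0, reg = 0x5F
clock 5: out=1, reg = 0xAF

0xAF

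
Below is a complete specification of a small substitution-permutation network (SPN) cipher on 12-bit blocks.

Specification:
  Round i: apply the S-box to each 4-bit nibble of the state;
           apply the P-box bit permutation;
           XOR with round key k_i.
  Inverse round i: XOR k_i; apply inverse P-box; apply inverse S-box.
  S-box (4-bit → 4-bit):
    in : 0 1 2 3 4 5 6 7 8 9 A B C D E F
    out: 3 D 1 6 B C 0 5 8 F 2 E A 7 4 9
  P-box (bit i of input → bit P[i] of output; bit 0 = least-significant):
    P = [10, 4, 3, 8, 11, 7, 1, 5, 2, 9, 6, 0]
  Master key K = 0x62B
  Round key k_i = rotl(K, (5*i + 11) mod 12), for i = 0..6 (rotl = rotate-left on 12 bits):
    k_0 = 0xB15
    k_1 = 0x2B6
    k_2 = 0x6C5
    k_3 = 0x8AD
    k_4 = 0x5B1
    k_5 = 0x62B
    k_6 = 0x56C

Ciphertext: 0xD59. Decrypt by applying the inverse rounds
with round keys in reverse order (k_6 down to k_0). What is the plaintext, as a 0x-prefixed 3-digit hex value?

s_0 = ciphertext = 0xD59
s_1 = InvRound(s_0, k_6) = 0xFFA
s_2 = InvRound(s_1, k_5) = 0x50C
s_3 = InvRound(s_2, k_4) = 0xFC3
s_4 = InvRound(s_3, k_3) = 0xD51
s_5 = InvRound(s_4, k_2) = 0x00C
s_6 = InvRound(s_5, k_1) = 0xAB3
s_7 = InvRound(s_6, k_0) = 0x2B8

0x2B8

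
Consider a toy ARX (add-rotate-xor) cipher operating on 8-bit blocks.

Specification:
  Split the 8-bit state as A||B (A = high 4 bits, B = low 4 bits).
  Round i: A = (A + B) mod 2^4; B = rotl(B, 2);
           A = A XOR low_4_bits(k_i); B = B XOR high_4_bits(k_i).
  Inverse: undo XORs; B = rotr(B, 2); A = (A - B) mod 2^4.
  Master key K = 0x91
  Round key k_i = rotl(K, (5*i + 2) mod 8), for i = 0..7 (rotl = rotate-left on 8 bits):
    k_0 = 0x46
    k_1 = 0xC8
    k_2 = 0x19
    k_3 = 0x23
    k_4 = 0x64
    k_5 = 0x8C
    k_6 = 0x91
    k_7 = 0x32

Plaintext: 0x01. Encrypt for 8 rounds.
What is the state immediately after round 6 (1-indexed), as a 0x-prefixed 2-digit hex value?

s_0 = plaintext = 0x01
s_1 = Round(s_0, k_0) = 0x70
s_2 = Round(s_1, k_1) = 0xFC
s_3 = Round(s_2, k_2) = 0x22
s_4 = Round(s_3, k_3) = 0x7A
s_5 = Round(s_4, k_4) = 0x5C
s_6 = Round(s_5, k_5) = 0xDB
s_7 = Round(s_6, k_6) = 0x97
s_8 = Round(s_7, k_7) = 0x2E

0xDB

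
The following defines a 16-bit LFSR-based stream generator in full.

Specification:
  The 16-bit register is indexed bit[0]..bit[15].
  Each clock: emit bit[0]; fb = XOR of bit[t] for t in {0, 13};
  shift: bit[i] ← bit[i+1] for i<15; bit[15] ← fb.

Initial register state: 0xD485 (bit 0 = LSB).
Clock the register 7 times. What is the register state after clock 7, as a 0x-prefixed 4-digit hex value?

reg_0 = 0xD485
clock 1: out=1, reg = 0xEA42
clock 2: out=0, reg = 0xF521
clock 3: out=1, reg = 0x7A90
clock 4: out=0, reg = 0xBD48
clock 5: out=0, reg = 0xDEA4
clock 6: out=0, reg = 0x6F52
clock 7: out=0, reg = 0xB7A9

0xB7A9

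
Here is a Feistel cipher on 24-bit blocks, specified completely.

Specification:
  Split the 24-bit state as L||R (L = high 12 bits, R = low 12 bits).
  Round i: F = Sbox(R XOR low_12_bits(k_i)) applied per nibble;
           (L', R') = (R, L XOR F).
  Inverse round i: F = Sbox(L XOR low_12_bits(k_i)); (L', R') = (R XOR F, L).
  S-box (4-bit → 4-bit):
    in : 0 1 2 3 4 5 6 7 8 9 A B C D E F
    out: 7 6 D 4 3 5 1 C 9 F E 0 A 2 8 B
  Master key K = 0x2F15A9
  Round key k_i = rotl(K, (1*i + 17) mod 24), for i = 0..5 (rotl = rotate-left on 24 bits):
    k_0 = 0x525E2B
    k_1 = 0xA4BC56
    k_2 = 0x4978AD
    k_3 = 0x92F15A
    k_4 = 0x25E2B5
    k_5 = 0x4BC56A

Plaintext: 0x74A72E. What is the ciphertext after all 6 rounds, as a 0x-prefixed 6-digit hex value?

0xF0EED9

s_0 = plaintext = 0x74A72E
s_1 = Round(s_0, k_0) = 0x72E83F
s_2 = Round(s_1, k_1) = 0x83F431
s_3 = Round(s_2, k_2) = 0x4312C5
s_4 = Round(s_3, k_3) = 0x2C50CA
s_5 = Round(s_4, k_4) = 0x0CAF0E
s_6 = Round(s_5, k_5) = 0xF0EED9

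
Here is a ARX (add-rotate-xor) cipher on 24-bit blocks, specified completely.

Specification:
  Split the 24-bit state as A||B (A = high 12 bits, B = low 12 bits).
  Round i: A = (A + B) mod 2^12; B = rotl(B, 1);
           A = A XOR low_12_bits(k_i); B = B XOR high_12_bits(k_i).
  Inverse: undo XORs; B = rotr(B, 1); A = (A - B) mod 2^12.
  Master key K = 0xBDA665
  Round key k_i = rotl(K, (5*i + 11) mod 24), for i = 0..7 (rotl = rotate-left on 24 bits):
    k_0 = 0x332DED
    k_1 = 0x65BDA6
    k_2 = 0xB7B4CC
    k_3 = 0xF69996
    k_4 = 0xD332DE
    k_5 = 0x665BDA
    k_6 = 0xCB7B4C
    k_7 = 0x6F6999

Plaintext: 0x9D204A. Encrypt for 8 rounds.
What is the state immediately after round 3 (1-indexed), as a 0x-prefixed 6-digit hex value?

s_0 = plaintext = 0x9D204A
s_1 = Round(s_0, k_0) = 0x7F13A6
s_2 = Round(s_1, k_1) = 0x631117
s_3 = Round(s_2, k_2) = 0x384955
s_4 = Round(s_3, k_3) = 0x54FDC2
s_5 = Round(s_4, k_4) = 0x1CF6B6
s_6 = Round(s_5, k_5) = 0x35FB09
s_7 = Round(s_6, k_6) = 0x524AA4
s_8 = Round(s_7, k_7) = 0x6513BF

0x384955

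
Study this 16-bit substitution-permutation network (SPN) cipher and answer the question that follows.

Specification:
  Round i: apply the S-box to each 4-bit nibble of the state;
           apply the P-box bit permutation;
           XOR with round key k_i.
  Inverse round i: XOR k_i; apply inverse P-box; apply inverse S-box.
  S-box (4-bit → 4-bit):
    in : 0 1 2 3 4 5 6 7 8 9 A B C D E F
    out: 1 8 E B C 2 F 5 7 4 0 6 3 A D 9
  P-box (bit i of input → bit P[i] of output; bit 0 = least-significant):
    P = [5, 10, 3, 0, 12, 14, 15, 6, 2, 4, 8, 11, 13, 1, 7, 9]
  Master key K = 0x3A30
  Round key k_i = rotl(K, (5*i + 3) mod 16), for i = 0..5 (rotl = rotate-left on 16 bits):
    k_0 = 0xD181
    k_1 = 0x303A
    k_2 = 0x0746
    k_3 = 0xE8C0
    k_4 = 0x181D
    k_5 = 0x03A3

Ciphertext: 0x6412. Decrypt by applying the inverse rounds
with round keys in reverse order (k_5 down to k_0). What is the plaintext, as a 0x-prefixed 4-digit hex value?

s_0 = ciphertext = 0x6412
s_1 = InvRound(s_0, k_5) = 0xEB53
s_2 = InvRound(s_1, k_4) = 0x3769
s_3 = InvRound(s_2, k_3) = 0x4486
s_4 = InvRound(s_3, k_2) = 0x49DA
s_5 = InvRound(s_4, k_1) = 0x7430
s_6 = InvRound(s_5, k_0) = 0x7B93

0x7B93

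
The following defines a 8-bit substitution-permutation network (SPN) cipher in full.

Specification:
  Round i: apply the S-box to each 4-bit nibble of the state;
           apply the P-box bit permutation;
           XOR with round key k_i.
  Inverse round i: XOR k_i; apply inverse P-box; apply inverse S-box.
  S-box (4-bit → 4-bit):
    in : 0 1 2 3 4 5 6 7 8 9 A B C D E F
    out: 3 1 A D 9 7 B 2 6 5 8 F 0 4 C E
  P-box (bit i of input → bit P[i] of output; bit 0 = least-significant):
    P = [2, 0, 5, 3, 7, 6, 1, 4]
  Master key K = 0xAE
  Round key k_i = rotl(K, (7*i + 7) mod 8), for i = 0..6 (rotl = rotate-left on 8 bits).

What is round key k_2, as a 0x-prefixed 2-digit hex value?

0xD5

K = 0xAE
k_0 = rotl(K, (7*0+7) mod 8) = rotl(K, 7) = 0x57
k_1 = rotl(K, (7*1+7) mod 8) = rotl(K, 6) = 0xAB
k_2 = rotl(K, (7*2+7) mod 8) = rotl(K, 5) = 0xD5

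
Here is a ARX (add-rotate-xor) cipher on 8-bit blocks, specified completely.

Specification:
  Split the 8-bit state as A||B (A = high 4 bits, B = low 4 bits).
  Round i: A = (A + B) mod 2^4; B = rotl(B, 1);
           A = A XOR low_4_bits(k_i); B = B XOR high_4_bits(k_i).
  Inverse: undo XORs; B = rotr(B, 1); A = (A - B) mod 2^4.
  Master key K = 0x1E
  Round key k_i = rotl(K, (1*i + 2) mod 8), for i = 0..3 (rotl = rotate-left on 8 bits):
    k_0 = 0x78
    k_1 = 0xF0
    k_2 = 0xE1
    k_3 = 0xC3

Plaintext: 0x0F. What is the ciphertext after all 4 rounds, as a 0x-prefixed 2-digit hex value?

s_0 = plaintext = 0x0F
s_1 = Round(s_0, k_0) = 0x78
s_2 = Round(s_1, k_1) = 0xFE
s_3 = Round(s_2, k_2) = 0xC3
s_4 = Round(s_3, k_3) = 0xCA

0xCA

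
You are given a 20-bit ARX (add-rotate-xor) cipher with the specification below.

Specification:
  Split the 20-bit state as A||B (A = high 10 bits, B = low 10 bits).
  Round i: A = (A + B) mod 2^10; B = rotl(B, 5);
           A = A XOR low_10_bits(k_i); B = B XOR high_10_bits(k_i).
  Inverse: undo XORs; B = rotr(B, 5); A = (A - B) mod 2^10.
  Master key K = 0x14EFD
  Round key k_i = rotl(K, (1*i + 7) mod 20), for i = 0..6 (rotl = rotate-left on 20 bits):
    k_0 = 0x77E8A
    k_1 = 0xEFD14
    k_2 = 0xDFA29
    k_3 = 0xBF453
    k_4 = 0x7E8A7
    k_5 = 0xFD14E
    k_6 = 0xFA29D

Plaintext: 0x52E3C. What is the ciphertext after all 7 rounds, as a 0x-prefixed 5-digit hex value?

0xA61F7

s_0 = plaintext = 0x52E3C
s_1 = Round(s_0, k_0) = 0x4364E
s_2 = Round(s_1, k_1) = 0x93E6D
s_3 = Round(s_2, k_2) = 0xA56CD
s_4 = Round(s_3, k_3) = 0x4C74B
s_5 = Round(s_4, k_4) = 0x36C80
s_6 = Round(s_5, k_5) = 0x057F0
s_7 = Round(s_6, k_6) = 0xA61F7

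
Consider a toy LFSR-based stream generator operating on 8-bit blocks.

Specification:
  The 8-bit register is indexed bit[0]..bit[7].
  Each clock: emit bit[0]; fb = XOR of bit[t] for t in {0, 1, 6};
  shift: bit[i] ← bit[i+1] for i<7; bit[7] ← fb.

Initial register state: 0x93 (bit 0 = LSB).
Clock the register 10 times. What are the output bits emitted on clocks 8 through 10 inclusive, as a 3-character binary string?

100

reg_0 = 0x93
clock 1: out=1, reg = 0x49
clock 2: out=1, reg = 0x24
clock 3: out=0, reg = 0x12
clock 4: out=0, reg = 0x89
clock 5: out=1, reg = 0xC4
clock 6: out=0, reg = 0xE2
clock 7: out=0, reg = 0x71
clock 8: out=1, reg = 0x38
clock 9: out=0, reg = 0x1C
clock 10: out=0, reg = 0x0E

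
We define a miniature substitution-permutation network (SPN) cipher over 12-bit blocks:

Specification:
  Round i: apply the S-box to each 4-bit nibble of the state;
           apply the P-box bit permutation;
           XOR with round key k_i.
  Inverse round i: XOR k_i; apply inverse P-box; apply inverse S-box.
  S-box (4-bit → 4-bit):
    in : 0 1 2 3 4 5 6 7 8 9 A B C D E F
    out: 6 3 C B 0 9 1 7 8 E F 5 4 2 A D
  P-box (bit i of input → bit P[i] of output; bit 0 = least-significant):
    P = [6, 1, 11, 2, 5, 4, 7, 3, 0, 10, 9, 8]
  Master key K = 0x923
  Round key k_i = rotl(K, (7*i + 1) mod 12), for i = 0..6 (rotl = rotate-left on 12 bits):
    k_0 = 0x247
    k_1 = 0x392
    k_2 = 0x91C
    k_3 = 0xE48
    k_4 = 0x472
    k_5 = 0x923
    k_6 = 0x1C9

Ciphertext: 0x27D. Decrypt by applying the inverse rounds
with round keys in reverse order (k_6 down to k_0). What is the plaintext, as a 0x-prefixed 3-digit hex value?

s_0 = ciphertext = 0x27D
s_1 = InvRound(s_0, k_6) = 0x278
s_2 = InvRound(s_1, k_5) = 0xFE7
s_3 = InvRound(s_2, k_4) = 0xF02
s_4 = InvRound(s_3, k_3) = 0x881
s_5 = InvRound(s_4, k_2) = 0x598
s_6 = InvRound(s_5, k_1) = 0x08D
s_7 = InvRound(s_6, k_0) = 0xC21

0xC21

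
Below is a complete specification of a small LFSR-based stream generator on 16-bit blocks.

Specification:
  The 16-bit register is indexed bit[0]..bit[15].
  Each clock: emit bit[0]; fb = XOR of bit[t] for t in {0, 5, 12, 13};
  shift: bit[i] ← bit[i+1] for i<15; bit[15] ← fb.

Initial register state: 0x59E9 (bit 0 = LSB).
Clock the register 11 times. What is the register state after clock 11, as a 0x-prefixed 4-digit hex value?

0xEF2B

reg_0 = 0x59E9
clock 1: out=1, reg = 0xACF4
clock 2: out=0, reg = 0x567A
clock 3: out=0, reg = 0x2B3D
clock 4: out=1, reg = 0x959E
clock 5: out=0, reg = 0xCACF
clock 6: out=1, reg = 0xE567
clock 7: out=1, reg = 0xF2B3
clock 8: out=1, reg = 0x7959
clock 9: out=1, reg = 0xBCAC
clock 10: out=0, reg = 0xDE56
clock 11: out=0, reg = 0xEF2B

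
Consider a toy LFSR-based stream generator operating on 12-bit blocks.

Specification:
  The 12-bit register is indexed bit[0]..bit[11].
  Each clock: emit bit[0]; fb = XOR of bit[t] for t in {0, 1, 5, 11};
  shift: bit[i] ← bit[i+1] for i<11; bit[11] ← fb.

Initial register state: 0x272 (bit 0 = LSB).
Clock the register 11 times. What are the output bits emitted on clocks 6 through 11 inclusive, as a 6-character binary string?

reg_0 = 0x272
clock 1: out=0, reg = 0x139
clock 2: out=1, reg = 0x09C
clock 3: out=0, reg = 0x04E
clock 4: out=0, reg = 0x827
clock 5: out=1, reg = 0x413
clock 6: out=1, reg = 0x209
clock 7: out=1, reg = 0x904
clock 8: out=0, reg = 0xC82
clock 9: out=0, reg = 0x641
clock 10: out=1, reg = 0xB20
clock 11: out=0, reg = 0x590

110010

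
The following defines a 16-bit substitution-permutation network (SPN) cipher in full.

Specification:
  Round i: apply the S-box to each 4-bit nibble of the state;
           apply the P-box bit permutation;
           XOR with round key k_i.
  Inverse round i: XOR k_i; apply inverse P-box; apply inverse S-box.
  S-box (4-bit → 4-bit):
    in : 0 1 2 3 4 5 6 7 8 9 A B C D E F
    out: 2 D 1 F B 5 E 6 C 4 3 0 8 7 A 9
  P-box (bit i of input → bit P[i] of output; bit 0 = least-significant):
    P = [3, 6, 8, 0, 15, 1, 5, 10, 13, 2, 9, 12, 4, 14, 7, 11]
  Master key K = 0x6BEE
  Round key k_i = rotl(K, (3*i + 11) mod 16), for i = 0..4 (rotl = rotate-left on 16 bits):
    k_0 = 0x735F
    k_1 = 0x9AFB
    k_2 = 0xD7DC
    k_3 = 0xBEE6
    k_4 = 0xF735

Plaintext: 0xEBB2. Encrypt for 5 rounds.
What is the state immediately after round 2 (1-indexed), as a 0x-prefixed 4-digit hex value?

0x530B

s_0 = plaintext = 0xEBB2
s_1 = Round(s_0, k_0) = 0x3B57
s_2 = Round(s_1, k_1) = 0x530B
s_3 = Round(s_2, k_2) = 0xE54A
s_4 = Round(s_3, k_3) = 0x50AC
s_5 = Round(s_4, k_4) = 0x77A2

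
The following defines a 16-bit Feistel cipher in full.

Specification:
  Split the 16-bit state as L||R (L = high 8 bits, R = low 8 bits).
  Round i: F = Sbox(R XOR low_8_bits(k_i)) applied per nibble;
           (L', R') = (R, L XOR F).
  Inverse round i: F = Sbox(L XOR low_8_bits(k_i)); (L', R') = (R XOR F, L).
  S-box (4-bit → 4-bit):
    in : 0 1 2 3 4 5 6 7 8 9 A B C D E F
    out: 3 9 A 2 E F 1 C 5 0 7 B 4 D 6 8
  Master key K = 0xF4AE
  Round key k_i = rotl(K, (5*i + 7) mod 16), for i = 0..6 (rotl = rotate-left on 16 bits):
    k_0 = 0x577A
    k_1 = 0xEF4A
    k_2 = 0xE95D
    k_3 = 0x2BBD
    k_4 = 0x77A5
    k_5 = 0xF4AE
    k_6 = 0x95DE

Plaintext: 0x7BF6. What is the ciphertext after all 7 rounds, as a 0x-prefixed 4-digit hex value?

0xBAEA

s_0 = plaintext = 0x7BF6
s_1 = Round(s_0, k_0) = 0xF62F
s_2 = Round(s_1, k_1) = 0x2FE9
s_3 = Round(s_2, k_2) = 0xE991
s_4 = Round(s_3, k_3) = 0x914D
s_5 = Round(s_4, k_4) = 0x4DF4
s_6 = Round(s_5, k_5) = 0xF4BA
s_7 = Round(s_6, k_6) = 0xBAEA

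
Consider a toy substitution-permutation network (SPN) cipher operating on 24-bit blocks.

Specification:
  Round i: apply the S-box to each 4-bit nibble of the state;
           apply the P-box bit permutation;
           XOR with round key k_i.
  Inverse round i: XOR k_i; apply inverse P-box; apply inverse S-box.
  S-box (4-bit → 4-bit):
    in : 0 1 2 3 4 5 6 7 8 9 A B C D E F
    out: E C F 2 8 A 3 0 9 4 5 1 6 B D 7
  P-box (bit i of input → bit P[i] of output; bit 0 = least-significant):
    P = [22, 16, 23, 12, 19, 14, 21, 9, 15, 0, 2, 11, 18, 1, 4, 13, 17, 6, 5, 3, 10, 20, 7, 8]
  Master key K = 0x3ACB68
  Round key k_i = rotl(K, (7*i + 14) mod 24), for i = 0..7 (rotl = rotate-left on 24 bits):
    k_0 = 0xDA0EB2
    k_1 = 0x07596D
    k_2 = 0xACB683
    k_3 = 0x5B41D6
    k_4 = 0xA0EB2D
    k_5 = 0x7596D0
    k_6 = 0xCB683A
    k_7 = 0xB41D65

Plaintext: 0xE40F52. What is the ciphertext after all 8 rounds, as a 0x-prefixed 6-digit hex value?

s_0 = plaintext = 0xE40F52
s_1 = Round(s_0, k_0) = 0x1BF92D
s_2 = Round(s_1, k_1) = 0x680AFB
s_3 = Round(s_2, k_2) = 0xD6529D
s_4 = Round(s_3, k_3) = 0x28FC91
s_5 = Round(s_4, k_4) = 0x16FEB2
s_6 = Round(s_5, k_5) = 0xBA0F06
s_7 = Round(s_6, k_6) = 0xA88E0D
s_8 = Round(s_7, k_7) = 0xD3E3E9

0xD3E3E9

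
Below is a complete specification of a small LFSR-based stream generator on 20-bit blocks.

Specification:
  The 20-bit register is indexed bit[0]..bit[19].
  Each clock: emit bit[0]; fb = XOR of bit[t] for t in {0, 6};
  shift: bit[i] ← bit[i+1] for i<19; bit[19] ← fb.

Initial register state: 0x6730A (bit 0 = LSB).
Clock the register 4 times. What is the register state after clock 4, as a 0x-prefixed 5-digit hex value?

reg_0 = 0x6730A
clock 1: out=0, reg = 0x33985
clock 2: out=1, reg = 0x99CC2
clock 3: out=0, reg = 0xCCE61
clock 4: out=1, reg = 0x66730

0x66730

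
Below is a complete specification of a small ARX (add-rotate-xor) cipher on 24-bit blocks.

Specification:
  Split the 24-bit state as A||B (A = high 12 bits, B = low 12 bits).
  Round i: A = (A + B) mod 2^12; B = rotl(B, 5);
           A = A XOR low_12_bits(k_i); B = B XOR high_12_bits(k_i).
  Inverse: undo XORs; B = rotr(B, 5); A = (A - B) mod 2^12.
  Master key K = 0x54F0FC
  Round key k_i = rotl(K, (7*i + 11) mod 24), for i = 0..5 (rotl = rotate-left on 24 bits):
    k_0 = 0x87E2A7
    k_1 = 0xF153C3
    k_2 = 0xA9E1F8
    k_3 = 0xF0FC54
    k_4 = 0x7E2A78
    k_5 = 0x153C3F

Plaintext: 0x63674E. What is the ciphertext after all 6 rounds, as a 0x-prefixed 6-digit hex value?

0x34B0BB

s_0 = plaintext = 0x63674E
s_1 = Round(s_0, k_0) = 0xF231B0
s_2 = Round(s_1, k_1) = 0x310916
s_3 = Round(s_2, k_2) = 0xDDE84C
s_4 = Round(s_3, k_3) = 0xA7E69F
s_5 = Round(s_4, k_4) = 0xB6540F
s_6 = Round(s_5, k_5) = 0x34B0BB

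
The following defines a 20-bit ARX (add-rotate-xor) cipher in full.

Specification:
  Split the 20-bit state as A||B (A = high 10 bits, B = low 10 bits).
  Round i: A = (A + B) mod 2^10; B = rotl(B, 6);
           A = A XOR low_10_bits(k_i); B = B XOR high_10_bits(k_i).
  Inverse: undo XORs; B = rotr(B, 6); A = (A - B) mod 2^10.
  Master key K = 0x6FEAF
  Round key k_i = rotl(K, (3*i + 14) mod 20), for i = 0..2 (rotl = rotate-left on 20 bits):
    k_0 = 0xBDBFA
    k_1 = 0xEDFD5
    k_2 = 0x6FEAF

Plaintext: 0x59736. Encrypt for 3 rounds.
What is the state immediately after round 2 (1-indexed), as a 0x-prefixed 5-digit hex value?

0x5CEC3

s_0 = plaintext = 0x59736
s_1 = Round(s_0, k_0) = 0xD8745
s_2 = Round(s_1, k_1) = 0x5CEC3
s_3 = Round(s_2, k_2) = 0xA6553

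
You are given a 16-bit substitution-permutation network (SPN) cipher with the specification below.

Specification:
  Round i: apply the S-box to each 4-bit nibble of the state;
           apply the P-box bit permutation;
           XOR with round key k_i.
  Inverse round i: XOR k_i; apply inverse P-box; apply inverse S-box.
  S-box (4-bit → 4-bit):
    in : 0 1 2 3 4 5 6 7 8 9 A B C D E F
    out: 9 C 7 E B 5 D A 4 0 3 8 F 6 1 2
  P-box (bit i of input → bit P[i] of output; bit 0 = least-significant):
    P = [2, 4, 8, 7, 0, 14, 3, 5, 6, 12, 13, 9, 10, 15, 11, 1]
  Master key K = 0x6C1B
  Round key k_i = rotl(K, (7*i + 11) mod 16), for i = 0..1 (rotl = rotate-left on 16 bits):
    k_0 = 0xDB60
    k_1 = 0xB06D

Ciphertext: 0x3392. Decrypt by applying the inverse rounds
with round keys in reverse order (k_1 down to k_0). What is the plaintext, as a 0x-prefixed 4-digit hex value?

s_0 = ciphertext = 0x3392
s_1 = InvRound(s_0, k_1) = 0x706C
s_2 = InvRound(s_1, k_0) = 0xD185

0xD185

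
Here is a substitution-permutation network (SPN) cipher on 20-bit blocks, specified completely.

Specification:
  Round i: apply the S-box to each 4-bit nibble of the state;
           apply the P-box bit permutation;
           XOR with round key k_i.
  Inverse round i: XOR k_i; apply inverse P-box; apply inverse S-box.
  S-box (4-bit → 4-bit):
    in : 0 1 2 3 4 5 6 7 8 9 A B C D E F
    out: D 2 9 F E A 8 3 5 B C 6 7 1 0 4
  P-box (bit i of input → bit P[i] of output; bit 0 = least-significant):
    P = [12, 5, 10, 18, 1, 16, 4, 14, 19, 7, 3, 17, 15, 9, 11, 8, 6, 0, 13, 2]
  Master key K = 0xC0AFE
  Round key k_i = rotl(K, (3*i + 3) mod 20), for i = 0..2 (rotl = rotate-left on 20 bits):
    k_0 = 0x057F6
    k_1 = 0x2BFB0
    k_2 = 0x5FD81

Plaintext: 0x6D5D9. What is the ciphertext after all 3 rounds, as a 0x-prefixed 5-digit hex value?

s_0 = plaintext = 0x6D5D9
s_1 = Round(s_0, k_0) = 0x6C750
s_2 = Round(s_1, k_1) = 0xF6134
s_3 = Round(s_2, k_2) = 0x09833

0x09833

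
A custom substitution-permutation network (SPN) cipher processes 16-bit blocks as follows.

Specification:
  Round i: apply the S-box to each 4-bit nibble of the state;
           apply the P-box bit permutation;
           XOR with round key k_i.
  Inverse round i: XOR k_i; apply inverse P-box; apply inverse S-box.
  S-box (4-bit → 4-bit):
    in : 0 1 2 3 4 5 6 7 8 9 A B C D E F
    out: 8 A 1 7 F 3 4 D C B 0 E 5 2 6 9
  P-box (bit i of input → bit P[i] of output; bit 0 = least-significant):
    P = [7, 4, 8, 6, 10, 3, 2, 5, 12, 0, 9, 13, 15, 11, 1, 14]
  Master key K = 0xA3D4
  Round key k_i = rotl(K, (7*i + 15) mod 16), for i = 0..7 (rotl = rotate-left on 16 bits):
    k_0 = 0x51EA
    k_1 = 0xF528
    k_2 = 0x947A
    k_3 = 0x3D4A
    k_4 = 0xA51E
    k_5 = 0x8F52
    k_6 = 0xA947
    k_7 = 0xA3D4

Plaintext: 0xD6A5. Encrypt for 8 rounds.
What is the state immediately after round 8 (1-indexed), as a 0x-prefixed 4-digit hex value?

0x3920

s_0 = plaintext = 0xD6A5
s_1 = Round(s_0, k_0) = 0x5B7A
s_2 = Round(s_1, k_1) = 0x5B0D
s_3 = Round(s_2, k_2) = 0x3E4B
s_4 = Round(s_3, k_3) = 0xB235
s_5 = Round(s_4, k_4) = 0xF980
s_6 = Round(s_5, k_5) = 0x7F37
s_7 = Round(s_6, k_6) = 0x5C89
s_8 = Round(s_7, k_7) = 0x3920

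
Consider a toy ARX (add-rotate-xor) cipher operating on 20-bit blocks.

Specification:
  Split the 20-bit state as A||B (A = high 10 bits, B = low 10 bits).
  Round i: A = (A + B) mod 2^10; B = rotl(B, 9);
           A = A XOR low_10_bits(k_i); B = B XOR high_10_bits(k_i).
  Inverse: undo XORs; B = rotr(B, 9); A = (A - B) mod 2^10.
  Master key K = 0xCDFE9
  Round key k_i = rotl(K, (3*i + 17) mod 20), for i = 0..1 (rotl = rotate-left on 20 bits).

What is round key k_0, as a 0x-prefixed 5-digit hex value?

0x39BFD

K = 0xCDFE9
k_0 = rotl(K, (3*0+17) mod 20) = rotl(K, 17) = 0x39BFD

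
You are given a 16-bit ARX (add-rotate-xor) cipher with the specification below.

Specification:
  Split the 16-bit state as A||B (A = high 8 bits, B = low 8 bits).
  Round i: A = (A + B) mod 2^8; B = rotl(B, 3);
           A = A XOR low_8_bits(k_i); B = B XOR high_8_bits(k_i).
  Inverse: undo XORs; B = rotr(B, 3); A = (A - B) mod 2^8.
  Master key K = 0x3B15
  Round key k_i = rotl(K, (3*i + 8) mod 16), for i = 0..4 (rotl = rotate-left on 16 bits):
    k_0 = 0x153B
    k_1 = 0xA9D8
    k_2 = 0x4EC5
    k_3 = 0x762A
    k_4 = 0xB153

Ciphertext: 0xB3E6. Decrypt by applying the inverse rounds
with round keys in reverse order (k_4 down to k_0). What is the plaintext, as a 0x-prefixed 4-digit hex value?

0x12EA

s_0 = ciphertext = 0xB3E6
s_1 = InvRound(s_0, k_4) = 0xF6EA
s_2 = InvRound(s_1, k_3) = 0x4993
s_3 = InvRound(s_2, k_2) = 0xD1BB
s_4 = InvRound(s_3, k_1) = 0xC742
s_5 = InvRound(s_4, k_0) = 0x12EA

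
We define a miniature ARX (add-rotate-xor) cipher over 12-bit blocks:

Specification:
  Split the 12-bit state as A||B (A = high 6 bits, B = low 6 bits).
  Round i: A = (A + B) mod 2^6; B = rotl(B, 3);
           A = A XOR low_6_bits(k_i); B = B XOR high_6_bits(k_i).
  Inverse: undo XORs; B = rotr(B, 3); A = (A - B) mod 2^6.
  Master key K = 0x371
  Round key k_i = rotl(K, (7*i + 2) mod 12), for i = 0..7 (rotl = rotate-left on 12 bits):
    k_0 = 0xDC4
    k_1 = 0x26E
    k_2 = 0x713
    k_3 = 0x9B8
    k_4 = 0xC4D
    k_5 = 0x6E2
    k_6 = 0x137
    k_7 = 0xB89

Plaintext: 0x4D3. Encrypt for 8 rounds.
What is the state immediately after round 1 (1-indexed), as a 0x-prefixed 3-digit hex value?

s_0 = plaintext = 0x4D3
s_1 = Round(s_0, k_0) = 0x8AD
s_2 = Round(s_1, k_1) = 0x864
s_3 = Round(s_2, k_2) = 0x5B8
s_4 = Round(s_3, k_3) = 0xDA1
s_5 = Round(s_4, k_4) = 0x6BD
s_6 = Round(s_5, k_5) = 0xD74
s_7 = Round(s_6, k_6) = 0x7A2
s_8 = Round(s_7, k_7) = 0x27A

0x8AD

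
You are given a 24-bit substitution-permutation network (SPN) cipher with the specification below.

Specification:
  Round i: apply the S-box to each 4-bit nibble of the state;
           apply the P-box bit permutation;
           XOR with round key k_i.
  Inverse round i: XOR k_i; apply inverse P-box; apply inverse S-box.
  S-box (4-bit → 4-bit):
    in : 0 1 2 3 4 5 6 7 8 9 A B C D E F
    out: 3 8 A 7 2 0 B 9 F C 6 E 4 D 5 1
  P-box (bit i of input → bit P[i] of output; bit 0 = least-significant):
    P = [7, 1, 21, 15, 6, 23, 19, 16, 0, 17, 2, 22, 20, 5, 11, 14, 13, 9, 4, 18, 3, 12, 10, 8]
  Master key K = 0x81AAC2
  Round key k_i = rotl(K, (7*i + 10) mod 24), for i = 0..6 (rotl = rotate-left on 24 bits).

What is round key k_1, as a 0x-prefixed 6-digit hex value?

K = 0x81AAC2
k_0 = rotl(K, (7*0+10) mod 24) = rotl(K, 10) = 0xAB0A06
k_1 = rotl(K, (7*1+10) mod 24) = rotl(K, 17) = 0x850355

0x850355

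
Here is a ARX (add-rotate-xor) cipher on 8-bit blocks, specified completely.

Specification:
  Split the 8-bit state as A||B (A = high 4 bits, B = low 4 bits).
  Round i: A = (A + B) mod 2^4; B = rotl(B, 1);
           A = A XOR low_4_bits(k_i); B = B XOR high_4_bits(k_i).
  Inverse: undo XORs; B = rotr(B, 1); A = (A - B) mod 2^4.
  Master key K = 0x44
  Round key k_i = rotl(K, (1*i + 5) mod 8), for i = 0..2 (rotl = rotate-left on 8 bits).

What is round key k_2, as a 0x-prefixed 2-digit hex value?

K = 0x44
k_0 = rotl(K, (1*0+5) mod 8) = rotl(K, 5) = 0x88
k_1 = rotl(K, (1*1+5) mod 8) = rotl(K, 6) = 0x11
k_2 = rotl(K, (1*2+5) mod 8) = rotl(K, 7) = 0x22

0x22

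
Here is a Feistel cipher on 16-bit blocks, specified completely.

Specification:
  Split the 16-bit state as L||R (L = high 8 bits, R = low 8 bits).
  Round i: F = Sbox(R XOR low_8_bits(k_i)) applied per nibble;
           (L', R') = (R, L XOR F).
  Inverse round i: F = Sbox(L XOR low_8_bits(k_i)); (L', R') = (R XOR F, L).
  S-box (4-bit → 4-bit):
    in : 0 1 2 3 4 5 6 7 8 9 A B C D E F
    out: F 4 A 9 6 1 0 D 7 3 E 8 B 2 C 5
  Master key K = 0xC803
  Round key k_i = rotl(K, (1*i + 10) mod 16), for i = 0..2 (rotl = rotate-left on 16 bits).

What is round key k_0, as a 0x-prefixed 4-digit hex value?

0x0F20

K = 0xC803
k_0 = rotl(K, (1*0+10) mod 16) = rotl(K, 10) = 0x0F20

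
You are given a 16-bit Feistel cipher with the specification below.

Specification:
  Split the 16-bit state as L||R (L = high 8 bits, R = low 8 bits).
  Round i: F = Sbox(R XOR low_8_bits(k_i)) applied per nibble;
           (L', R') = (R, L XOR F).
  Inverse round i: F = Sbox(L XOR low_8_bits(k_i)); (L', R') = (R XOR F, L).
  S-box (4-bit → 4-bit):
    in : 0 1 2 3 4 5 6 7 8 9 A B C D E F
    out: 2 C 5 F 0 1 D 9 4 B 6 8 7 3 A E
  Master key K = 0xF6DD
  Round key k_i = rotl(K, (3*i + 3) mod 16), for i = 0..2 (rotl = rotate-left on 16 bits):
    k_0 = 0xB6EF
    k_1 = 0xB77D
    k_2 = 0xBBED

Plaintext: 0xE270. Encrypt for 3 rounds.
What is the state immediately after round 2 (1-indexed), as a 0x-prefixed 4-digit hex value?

0x5C2C

s_0 = plaintext = 0xE270
s_1 = Round(s_0, k_0) = 0x705C
s_2 = Round(s_1, k_1) = 0x5C2C
s_3 = Round(s_2, k_2) = 0x2C20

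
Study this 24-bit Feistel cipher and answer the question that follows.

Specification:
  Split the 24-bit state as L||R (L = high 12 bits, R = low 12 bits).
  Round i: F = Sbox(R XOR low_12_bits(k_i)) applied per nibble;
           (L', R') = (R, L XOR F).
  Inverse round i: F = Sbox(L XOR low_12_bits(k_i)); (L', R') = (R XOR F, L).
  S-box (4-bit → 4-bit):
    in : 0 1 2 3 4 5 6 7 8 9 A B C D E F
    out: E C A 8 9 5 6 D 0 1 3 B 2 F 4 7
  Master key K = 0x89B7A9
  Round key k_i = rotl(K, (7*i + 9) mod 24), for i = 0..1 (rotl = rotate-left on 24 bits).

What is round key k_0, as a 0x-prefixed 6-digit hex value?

0x6F5313

K = 0x89B7A9
k_0 = rotl(K, (7*0+9) mod 24) = rotl(K, 9) = 0x6F5313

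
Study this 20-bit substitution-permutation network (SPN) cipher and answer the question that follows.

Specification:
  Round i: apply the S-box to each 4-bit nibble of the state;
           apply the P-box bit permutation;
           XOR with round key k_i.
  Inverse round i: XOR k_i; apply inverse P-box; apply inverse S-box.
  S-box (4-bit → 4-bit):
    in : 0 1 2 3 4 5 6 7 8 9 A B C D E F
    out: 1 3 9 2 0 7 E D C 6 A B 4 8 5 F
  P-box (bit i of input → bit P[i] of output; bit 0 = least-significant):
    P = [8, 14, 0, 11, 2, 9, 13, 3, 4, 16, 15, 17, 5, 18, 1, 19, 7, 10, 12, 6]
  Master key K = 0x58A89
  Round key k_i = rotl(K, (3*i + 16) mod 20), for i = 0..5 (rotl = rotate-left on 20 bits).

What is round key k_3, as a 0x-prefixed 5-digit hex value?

K = 0x58A89
k_0 = rotl(K, (3*0+16) mod 20) = rotl(K, 16) = 0x958A8
k_1 = rotl(K, (3*1+16) mod 20) = rotl(K, 19) = 0xAC544
k_2 = rotl(K, (3*2+16) mod 20) = rotl(K, 2) = 0x62A25
k_3 = rotl(K, (3*3+16) mod 20) = rotl(K, 5) = 0x1512B

0x1512B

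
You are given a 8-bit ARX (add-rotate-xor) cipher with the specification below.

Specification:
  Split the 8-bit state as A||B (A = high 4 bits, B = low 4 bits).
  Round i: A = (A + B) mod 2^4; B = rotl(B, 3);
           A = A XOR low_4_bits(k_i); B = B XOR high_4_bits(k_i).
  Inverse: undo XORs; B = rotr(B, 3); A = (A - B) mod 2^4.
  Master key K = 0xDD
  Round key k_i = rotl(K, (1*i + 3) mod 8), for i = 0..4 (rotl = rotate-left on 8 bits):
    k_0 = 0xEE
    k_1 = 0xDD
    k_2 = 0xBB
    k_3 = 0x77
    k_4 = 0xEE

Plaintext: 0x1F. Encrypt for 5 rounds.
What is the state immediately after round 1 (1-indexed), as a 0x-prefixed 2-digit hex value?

s_0 = plaintext = 0x1F
s_1 = Round(s_0, k_0) = 0xE1
s_2 = Round(s_1, k_1) = 0x25
s_3 = Round(s_2, k_2) = 0xC1
s_4 = Round(s_3, k_3) = 0xAF
s_5 = Round(s_4, k_4) = 0x71

0xE1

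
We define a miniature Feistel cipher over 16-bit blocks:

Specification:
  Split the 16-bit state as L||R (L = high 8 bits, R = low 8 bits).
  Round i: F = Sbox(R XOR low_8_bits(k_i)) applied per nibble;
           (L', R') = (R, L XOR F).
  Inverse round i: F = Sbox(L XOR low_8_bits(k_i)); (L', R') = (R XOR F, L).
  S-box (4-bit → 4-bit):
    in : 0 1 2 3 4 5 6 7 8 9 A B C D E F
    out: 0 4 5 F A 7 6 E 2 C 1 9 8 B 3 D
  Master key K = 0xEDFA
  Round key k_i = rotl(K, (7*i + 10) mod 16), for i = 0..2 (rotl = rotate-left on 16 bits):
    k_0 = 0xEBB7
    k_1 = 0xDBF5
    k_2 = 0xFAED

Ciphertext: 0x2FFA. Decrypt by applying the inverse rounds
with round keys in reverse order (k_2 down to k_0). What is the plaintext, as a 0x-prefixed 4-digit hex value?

0xE30E

s_0 = ciphertext = 0x2FFA
s_1 = InvRound(s_0, k_2) = 0x7F2F
s_2 = InvRound(s_1, k_1) = 0x0E7F
s_3 = InvRound(s_2, k_0) = 0xE30E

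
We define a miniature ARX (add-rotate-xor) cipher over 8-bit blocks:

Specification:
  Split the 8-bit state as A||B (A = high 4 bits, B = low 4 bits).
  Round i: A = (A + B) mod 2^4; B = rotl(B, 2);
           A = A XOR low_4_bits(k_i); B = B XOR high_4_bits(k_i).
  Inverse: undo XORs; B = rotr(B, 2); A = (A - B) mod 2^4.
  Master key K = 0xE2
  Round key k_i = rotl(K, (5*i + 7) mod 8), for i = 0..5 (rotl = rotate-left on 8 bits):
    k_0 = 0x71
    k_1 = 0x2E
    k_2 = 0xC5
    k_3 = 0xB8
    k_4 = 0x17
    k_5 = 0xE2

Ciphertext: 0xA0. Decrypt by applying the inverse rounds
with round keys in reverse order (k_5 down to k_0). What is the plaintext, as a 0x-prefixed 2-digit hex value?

s_0 = ciphertext = 0xA0
s_1 = InvRound(s_0, k_5) = 0xDB
s_2 = InvRound(s_1, k_4) = 0x0A
s_3 = InvRound(s_2, k_3) = 0x44
s_4 = InvRound(s_3, k_2) = 0xF2
s_5 = InvRound(s_4, k_1) = 0x10
s_6 = InvRound(s_5, k_0) = 0x3D

0x3D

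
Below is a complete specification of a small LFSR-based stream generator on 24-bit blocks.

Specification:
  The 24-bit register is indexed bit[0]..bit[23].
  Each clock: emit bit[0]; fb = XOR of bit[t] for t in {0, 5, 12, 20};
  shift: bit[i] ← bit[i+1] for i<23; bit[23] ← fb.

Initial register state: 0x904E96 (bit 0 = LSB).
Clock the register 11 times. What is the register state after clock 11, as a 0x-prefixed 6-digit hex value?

reg_0 = 0x904E96
clock 1: out=0, reg = 0xC8274B
clock 2: out=1, reg = 0xE413A5
clock 3: out=1, reg = 0xF209D2
clock 4: out=0, reg = 0xF904E9
clock 5: out=1, reg = 0xFC8274
clock 6: out=0, reg = 0x7E413A
clock 7: out=0, reg = 0x3F209D
clock 8: out=1, reg = 0x1F904E
clock 9: out=0, reg = 0x0FC827
clock 10: out=1, reg = 0x07E413
clock 11: out=1, reg = 0x83F209

0x83F209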